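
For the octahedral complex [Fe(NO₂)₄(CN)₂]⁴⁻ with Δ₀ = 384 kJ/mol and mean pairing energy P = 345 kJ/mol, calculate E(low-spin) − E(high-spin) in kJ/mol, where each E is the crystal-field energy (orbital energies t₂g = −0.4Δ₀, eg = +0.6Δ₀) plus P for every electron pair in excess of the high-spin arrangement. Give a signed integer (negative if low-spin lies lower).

-78

Ligand charges: 4×(-1) from NO₂⁻ and 2×(-1) from CN⁻ sum to -6; with overall charge -4, Fe is +2.
Group 8 minus oxidation state +2 gives a d⁶ configuration for Fe²⁺.
High-spin d⁶ fills as t₂g⁴ eg² with CFSE 4(−0.4) + 2(+0.6) = -0.4Δ₀ = -154 kJ/mol.
Low-spin: t₂g⁶ eg⁰, orbital CFSE = -2.4Δ₀ = -922 kJ/mol; plus 2 excess pairs × P = +690 kJ/mol; total -232 kJ/mol.
E(LS) − E(HS) = -232 − (-154) = -78 kJ/mol.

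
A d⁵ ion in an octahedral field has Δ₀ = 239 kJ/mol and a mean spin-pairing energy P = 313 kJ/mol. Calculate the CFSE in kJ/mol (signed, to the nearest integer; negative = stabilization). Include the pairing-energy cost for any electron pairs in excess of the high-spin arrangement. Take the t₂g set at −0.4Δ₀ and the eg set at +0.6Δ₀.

With Δ₀ < P the complex is high-spin.
Filling d⁵ accordingly: t₂g³ eg².
Orbital CFSE = 0.0Δ₀ = 0.0 × 239 = 0 kJ/mol.
High-spin has no excess pairs, so no pairing correction applies.

0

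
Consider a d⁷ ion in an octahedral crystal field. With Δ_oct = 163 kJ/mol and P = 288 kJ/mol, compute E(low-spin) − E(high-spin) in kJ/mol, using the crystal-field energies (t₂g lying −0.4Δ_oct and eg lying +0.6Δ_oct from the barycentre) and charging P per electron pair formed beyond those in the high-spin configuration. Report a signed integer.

125

High-spin: t₂g⁵ eg², CFSE = -0.8Δ_oct = -130 kJ/mol.
Low-spin: t₂g⁶ eg¹, orbital CFSE = -1.8Δ_oct = -293 kJ/mol; plus 1 excess pair × P = +288 kJ/mol; total -5 kJ/mol.
The difference is -5 − (-130) = 125 kJ/mol, so high-spin lies lower.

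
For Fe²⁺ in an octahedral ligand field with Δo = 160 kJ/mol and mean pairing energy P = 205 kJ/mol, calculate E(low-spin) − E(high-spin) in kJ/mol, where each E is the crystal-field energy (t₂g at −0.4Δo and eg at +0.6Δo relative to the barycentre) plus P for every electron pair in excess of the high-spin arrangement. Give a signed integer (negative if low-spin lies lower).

Group 8 minus oxidation state +2 gives a d⁶ configuration for Fe²⁺.
High-spin d⁶ fills as t₂g⁴ eg² with CFSE 4(−0.4) + 2(+0.6) = -0.4Δo = -64 kJ/mol.
Low-spin t₂g⁶ eg⁰ gives -2.4Δo = -384 kJ/mol, but forming 2 extra pairs costs 2P = 410 kJ/mol, so E(LS) = -384 + 410 = 26 kJ/mol.
E(LS) − E(HS) = 26 − (-64) = 90 kJ/mol.

90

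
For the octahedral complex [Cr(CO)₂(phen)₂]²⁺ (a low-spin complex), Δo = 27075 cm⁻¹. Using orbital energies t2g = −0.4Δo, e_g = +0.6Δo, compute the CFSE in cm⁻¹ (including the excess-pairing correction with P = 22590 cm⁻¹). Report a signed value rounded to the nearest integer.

Ligand charges: 2×(+0) from CO and 2×(+0) from phen sum to +0; with overall charge +2, Cr is +2.
Group 6 minus oxidation state +2 gives a d⁴ configuration for Cr²⁺.
Electron filling gives t2g^4 e_g^0.
CFSE(orbital) = 4×(-0.4Δo) + 0×(0.6Δo) = -1.6Δo; with Δo = 27075 cm⁻¹ that is -43320 cm⁻¹.
Relative to high-spin t2g^3 e_g^1 (0 paired), the low-spin configuration has 1 additional pair, contributing +1 × 22590 = +22590 cm⁻¹.
Net CFSE = -43320 + 22590 = -20730 cm⁻¹.

-20730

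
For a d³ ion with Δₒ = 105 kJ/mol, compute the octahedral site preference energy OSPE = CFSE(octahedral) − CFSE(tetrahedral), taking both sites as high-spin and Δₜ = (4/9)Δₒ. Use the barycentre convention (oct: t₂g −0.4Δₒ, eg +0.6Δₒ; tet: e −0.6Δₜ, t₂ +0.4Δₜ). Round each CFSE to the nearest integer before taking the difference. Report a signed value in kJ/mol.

Octahedral (high-spin): t2g^3 e_g^0, CFSE = 3(−0.4) + 0(+0.6) = -1.2Δₒ = -1.2 × 105 = -126 kJ/mol.
Tetrahedral e^2 t2^1 gives -0.8Δₜ = -0.8 × (4/9) × 105 = -37 kJ/mol.
Subtracting, OSPE = -126 − (-37) = -89 kJ/mol.

-89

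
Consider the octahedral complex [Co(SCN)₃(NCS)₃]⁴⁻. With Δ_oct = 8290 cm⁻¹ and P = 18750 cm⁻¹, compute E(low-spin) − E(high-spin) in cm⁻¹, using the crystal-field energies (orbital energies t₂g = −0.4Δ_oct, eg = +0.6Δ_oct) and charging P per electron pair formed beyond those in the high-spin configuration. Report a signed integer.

10460

Ligand charges: 3×(-1) from SCN⁻ and 3×(-1) from NCS⁻ sum to -6; with overall charge -4, Co is +2.
Co²⁺: group 9, so d-count = 9 − 2 = 7.
High-spin: t₂g⁵ eg², CFSE = -0.8Δ_oct = -6632 cm⁻¹.
For low-spin the configuration is t₂g⁶ eg¹: orbital energy -1.8 × 8290 = -14922 cm⁻¹, and 1 additional pair relative to high-spin adds 18750 cm⁻¹, giving 3828 cm⁻¹.
Thus E(LS) − E(HS) = 10460 cm⁻¹.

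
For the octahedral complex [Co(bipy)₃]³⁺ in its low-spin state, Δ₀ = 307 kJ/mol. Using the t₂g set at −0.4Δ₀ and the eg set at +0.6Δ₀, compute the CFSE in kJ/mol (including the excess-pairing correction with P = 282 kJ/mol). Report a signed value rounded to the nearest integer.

bipy is neutral, so the +3 overall charge sits on Co: oxidation state +3.
Co sits in group 9; removing 3 electrons leaves Co³⁺ with 9 − 3 = 6 d electrons.
The d⁶ electrons fill as t₂g⁶ eg⁰.
The orbital stabilization is -2.4Δ₀ = -2.4 × 307 = -737 kJ/mol.
High-spin d⁶ would be t₂g⁴ eg² with 1 pair; low-spin has 3, so 2 excess pairs cost +2P = +564 kJ/mol.
Combining: -737 + 564 = -173 kJ/mol.

-173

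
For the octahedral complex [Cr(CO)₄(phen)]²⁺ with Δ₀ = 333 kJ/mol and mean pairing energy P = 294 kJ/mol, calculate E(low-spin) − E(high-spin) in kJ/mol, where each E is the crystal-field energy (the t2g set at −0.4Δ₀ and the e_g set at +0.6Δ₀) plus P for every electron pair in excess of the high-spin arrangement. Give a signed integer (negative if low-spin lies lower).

Ligand charges: 4×(+0) from CO and 1×(+0) from phen sum to +0; with overall charge +2, Cr is +2.
Cr is in group 6, so Cr²⁺ is d⁴ (6 − 2 = 4).
In the high-spin limit (t2g^3 e_g^1) the orbital term is -0.6Δ₀ = -200 kJ/mol, with no excess pairing.
For low-spin the configuration is t2g^4 e_g^0: orbital energy -1.6 × 333 = -533 kJ/mol, and 1 additional pair relative to high-spin adds 294 kJ/mol, giving -239 kJ/mol.
Thus E(LS) − E(HS) = -39 kJ/mol.

-39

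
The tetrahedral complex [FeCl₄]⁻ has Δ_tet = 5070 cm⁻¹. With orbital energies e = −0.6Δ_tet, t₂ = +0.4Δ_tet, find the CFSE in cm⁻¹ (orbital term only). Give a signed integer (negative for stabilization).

0

Each Cl⁻ contributes -1; 4 × (-1) = -4. With overall charge -1, Fe is in the +3 oxidation state.
Fe is in group 8, so Fe³⁺ is d⁵ (8 − 3 = 5).
Tetrahedral fields are weak (Δₜ ≈ 4/9 Δₒ), so electrons fill high-spin.
Electron filling gives e² t₂³.
The orbital stabilization is 0.0Δ_tet = 0.0 × 5070 = 0 cm⁻¹.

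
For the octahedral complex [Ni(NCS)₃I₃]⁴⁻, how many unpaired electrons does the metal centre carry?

2

Ligand charges: 3×(-1) from NCS⁻ and 3×(-1) from I⁻ sum to -6; with overall charge -4, Ni is +2.
Ni is in group 10, so Ni²⁺ is d⁸ (10 − 2 = 8).
Configuration: t₂g⁶ eg², giving 2 unpaired electrons.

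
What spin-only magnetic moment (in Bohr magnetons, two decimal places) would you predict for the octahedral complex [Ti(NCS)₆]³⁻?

Each NCS⁻ contributes -1; 6 × (-1) = -6. With overall charge -3, Ti is in the +3 oxidation state.
Ti sits in group 4; removing 3 electrons leaves Ti³⁺ with 4 − 3 = 1 d electrons.
For octahedral d¹ the high- and low-spin configurations coincide.
Configuration: t₂g¹ eg⁰ → 1 unpaired electron.
μ(spin-only) = √[1(1+2)] = √3 ≈ 1.73 Bohr magnetons.

1.73 Bohr magnetons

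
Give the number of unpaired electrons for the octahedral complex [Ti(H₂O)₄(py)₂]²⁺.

2

Ligand charges: 4×(+0) from H₂O and 2×(+0) from py sum to +0; with overall charge +2, Ti is +2.
Ti is in group 4, so Ti²⁺ is d² (4 − 2 = 2).
Configuration: t₂g² eg⁰, giving 2 unpaired electrons.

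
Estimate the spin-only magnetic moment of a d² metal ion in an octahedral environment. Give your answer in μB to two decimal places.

Configuration: t₂g² eg⁰ → 2 unpaired electrons.
μ(spin-only) = √[2(2+2)] = √8 ≈ 2.83 μB.

2.83 μB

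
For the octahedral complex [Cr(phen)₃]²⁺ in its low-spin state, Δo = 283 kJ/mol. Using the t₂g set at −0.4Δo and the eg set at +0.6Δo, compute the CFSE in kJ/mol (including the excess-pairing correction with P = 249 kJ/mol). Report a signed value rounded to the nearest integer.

-204

phen is neutral, so the +2 overall charge sits on Cr: oxidation state +2.
Cr is in group 6, so Cr²⁺ is d⁴ (6 − 2 = 4).
The d⁴ electrons fill as t₂g⁴ eg⁰.
CFSE(orbital) = 4×(-0.4Δo) + 0×(0.6Δo) = -1.6Δo; with Δo = 283 kJ/mol that is -453 kJ/mol.
Pairing penalty: 1 pair vs 0 in the high-spin reference → 1 extra × P = 249 kJ/mol.
Combining: -453 + 249 = -204 kJ/mol.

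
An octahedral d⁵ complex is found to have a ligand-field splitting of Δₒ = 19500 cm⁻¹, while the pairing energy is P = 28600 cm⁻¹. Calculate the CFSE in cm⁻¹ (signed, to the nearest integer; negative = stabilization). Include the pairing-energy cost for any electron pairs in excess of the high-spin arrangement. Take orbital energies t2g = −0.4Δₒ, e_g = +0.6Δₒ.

Δₒ < P, so pairing is avoided: the ground state is high-spin.
That gives t2g^3 e_g^2.
Orbital CFSE = 0.0Δₒ = 0.0 × 19500 = 0 cm⁻¹.
High-spin has no excess pairs, so no pairing correction applies.

0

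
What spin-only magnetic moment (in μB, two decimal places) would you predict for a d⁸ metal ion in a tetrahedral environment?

With tetrahedral geometry the complex is necessarily high-spin.
Configuration: e^4 t2^4 → 2 unpaired electrons.
μ(spin-only) = √[2(2+2)] = √8 ≈ 2.83 μB.

2.83 μB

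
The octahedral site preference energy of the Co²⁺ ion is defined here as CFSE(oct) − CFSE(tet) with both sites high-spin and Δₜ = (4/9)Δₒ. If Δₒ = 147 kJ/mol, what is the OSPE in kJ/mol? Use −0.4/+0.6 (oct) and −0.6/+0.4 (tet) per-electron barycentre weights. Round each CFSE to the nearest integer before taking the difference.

-40

Co²⁺: group 9, so d-count = 9 − 2 = 7.
Octahedral high-spin t2g^5 e_g^2: CFSE = -0.8 × 147 = -118 kJ/mol.
Tetrahedral e^4 t2^3 gives -1.2Δₜ = -1.2 × (4/9) × 147 = -78 kJ/mol.
OSPE = CFSE(oct) − CFSE(tet) = -118 − (-78) = -40 kJ/mol.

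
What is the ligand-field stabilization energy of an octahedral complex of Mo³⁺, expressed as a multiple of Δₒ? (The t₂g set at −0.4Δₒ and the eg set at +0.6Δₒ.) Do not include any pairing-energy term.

-1.2 Δₒ

Mo is in group 6, so Mo³⁺ is d³ (6 − 3 = 3).
Configuration: t₂g³ eg⁰.
CFSE = 3(-0.4Δₒ) + 0(0.6Δₒ) = -1.2Δₒ + 0.0Δₒ = -1.2Δₒ.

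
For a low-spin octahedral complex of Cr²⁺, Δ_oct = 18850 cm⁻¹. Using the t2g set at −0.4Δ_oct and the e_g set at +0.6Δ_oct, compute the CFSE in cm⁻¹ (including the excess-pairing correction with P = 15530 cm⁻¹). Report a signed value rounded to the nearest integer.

Cr sits in group 6; removing 2 electrons leaves Cr²⁺ with 6 − 2 = 4 d electrons.
Electron filling gives t2g^4 e_g^0.
CFSE(orbital) = 4×(-0.4Δ_oct) + 0×(0.6Δ_oct) = -1.6Δ_oct; with Δ_oct = 18850 cm⁻¹ that is -30160 cm⁻¹.
Pairing penalty: 1 pair vs 0 in the high-spin reference → 1 extra × P = 15530 cm⁻¹.
Net CFSE = -30160 + 15530 = -14630 cm⁻¹.

-14630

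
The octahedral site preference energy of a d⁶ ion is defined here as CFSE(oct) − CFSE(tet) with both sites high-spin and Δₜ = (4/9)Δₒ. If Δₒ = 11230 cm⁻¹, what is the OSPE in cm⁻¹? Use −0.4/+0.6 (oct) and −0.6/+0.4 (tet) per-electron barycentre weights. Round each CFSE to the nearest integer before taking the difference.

-1497

Octahedral high-spin t2g^4 e_g^2: CFSE = -0.4 × 11230 = -4492 cm⁻¹.
Tetrahedral e^3 t2^3 gives -0.6Δₜ = -0.6 × (4/9) × 11230 = -2995 cm⁻¹.
Subtracting, OSPE = -4492 − (-2995) = -1497 cm⁻¹.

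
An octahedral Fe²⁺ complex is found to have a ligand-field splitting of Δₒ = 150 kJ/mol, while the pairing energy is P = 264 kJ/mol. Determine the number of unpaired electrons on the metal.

Fe is in group 8, so Fe²⁺ is d⁶ (8 − 2 = 6).
With Δₒ < P the complex is high-spin.
Configuration: t₂g⁴ eg².
Unpaired electrons: 4.

4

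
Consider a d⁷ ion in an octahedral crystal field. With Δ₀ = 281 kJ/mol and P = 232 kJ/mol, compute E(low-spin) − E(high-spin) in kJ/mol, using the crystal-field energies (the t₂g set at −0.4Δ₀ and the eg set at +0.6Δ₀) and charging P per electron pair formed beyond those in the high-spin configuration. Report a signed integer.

-49

High-spin d⁷ fills as t₂g⁵ eg² with CFSE 5(−0.4) + 2(+0.6) = -0.8Δ₀ = -225 kJ/mol.
For low-spin the configuration is t₂g⁶ eg¹: orbital energy -1.8 × 281 = -506 kJ/mol, and 1 additional pair relative to high-spin adds 232 kJ/mol, giving -274 kJ/mol.
E(LS) − E(HS) = -274 − (-225) = -49 kJ/mol.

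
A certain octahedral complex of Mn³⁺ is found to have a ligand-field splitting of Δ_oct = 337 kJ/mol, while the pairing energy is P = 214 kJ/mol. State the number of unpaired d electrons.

Mn is in group 7, so Mn³⁺ is d⁴ (7 − 3 = 4).
Since Δ_oct = 337 kJ/mol > P = 214 kJ/mol, the complex adopts the low-spin configuration.
That gives t2g^4 e_g^0.
Unpaired electrons: 2.

2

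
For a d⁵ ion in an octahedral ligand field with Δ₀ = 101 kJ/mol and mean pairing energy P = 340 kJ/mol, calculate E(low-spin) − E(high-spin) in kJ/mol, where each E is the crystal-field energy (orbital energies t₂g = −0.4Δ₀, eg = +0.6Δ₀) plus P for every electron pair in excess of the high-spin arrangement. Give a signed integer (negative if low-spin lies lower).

478

High-spin: t₂g³ eg², CFSE = 0.0Δ₀ = 0 kJ/mol.
Low-spin t₂g⁵ eg⁰ gives -2.0Δ₀ = -202 kJ/mol, but forming 2 extra pairs costs 2P = 680 kJ/mol, so E(LS) = -202 + 680 = 478 kJ/mol.
The difference is 478 − (0) = 478 kJ/mol, so high-spin lies lower.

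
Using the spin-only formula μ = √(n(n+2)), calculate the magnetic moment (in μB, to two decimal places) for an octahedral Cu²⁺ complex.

1.73 μB

Cu sits in group 11; removing 2 electrons leaves Cu²⁺ with 11 − 2 = 9 d electrons.
Configuration: t₂g⁶ eg³ → 1 unpaired electron.
μ(spin-only) = √[1(1+2)] = √3 ≈ 1.73 μB.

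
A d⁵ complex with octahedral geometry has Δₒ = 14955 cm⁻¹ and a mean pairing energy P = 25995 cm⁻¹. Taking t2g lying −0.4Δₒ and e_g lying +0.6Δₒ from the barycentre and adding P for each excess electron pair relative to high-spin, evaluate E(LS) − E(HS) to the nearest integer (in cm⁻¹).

In the high-spin limit (t2g^3 e_g^2) the orbital term is 0.0Δₒ = 0 cm⁻¹, with no excess pairing.
Low-spin t2g^5 e_g^0 gives -2.0Δₒ = -29910 cm⁻¹, but forming 2 extra pairs costs 2P = 51990 cm⁻¹, so E(LS) = -29910 + 51990 = 22080 cm⁻¹.
E(LS) − E(HS) = 22080 − (0) = 22080 cm⁻¹.

22080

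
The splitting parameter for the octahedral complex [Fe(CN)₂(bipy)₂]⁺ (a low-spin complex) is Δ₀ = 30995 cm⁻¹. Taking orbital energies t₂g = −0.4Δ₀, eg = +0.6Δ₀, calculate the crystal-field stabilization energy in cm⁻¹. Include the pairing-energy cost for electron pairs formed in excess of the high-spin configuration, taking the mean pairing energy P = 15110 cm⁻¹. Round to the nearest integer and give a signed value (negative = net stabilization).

Ligand charges: 2×(-1) from CN⁻ and 2×(+0) from bipy sum to -2; with overall charge +1, Fe is +3.
Group 8 minus oxidation state +3 gives a d⁵ configuration for Fe³⁺.
Configuration: t₂g⁵ eg⁰.
The orbital stabilization is -2.0Δ₀ = -2.0 × 30995 = -61990 cm⁻¹.
High-spin d⁵ would be t₂g³ eg² with 0 pairs; low-spin has 2, so 2 excess pairs cost +2P = +30220 cm⁻¹.
Combining: -61990 + 30220 = -31770 cm⁻¹.

-31770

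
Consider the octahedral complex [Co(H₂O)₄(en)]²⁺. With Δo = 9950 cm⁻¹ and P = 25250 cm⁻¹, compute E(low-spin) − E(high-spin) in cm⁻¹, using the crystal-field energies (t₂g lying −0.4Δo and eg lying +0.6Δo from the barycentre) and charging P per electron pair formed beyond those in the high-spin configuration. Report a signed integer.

15300

Ligand charges: 4×(+0) from H₂O and 1×(+0) from en sum to +0; with overall charge +2, Co is +2.
Group 9 minus oxidation state +2 gives a d⁷ configuration for Co²⁺.
In the high-spin limit (t₂g⁵ eg²) the orbital term is -0.8Δo = -7960 cm⁻¹, with no excess pairing.
Low-spin t₂g⁶ eg¹ gives -1.8Δo = -17910 cm⁻¹, but forming 1 extra pair costs 1P = 25250 cm⁻¹, so E(LS) = -17910 + 25250 = 7340 cm⁻¹.
Thus E(LS) − E(HS) = 15300 cm⁻¹.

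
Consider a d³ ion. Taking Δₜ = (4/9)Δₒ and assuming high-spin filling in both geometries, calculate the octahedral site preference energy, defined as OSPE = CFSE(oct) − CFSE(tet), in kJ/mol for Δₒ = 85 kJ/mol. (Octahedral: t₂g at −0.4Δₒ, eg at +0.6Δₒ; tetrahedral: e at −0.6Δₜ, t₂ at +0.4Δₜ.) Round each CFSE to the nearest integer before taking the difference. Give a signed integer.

In an octahedral site d³ (HS) is t₂g³ eg⁰, giving CFSE(oct) = -1.2Δₒ = -102 kJ/mol.
Tetrahedral: e² t₂¹, CFSE = 2(−0.6) + 1(+0.4) = -0.8Δₜ = -0.8 × (4/9) × 85 = -30 kJ/mol.
Subtracting, OSPE = -102 − (-30) = -72 kJ/mol.

-72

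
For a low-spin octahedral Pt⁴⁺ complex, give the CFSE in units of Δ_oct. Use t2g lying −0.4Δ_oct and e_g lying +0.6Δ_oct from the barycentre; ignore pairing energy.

-2.4 Δ_oct

Pt⁴⁺: group 10, so d-count = 10 − 4 = 6.
Configuration: t2g^6 e_g^0.
CFSE = 6(-0.4Δ_oct) + 0(0.6Δ_oct) = -2.4Δ_oct + 0.0Δ_oct = -2.4Δ_oct.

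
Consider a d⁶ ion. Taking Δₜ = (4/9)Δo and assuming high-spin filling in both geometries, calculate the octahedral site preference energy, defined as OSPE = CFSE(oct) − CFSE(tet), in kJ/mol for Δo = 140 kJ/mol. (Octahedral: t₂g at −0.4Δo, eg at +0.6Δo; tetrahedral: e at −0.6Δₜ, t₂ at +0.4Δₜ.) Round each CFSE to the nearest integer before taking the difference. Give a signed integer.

Octahedral high-spin t2g^4 e_g^2: CFSE = -0.4 × 140 = -56 kJ/mol.
In a tetrahedral site the filling is e^3 t2^3: CFSE(tet) = -0.6Δₜ = -0.6 × (4/9)(140) = -37 kJ/mol.
OSPE = -56 − (-37) = -19 kJ/mol.

-19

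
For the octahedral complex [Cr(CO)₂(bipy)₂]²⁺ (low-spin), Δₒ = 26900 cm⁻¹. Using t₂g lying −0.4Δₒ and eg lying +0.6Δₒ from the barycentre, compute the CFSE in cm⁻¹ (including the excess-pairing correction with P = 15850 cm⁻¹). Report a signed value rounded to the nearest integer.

-27190

Ligand charges: 2×(+0) from CO and 2×(+0) from bipy sum to +0; with overall charge +2, Cr is +2.
Cr is in group 6, so Cr²⁺ is d⁴ (6 − 2 = 4).
The d⁴ electrons fill as t₂g⁴ eg⁰.
The orbital stabilization is -1.6Δₒ = -1.6 × 26900 = -43040 cm⁻¹.
Pairing penalty: 1 pair vs 0 in the high-spin reference → 1 extra × P = 15850 cm⁻¹.
Net CFSE = -43040 + 15850 = -27190 cm⁻¹.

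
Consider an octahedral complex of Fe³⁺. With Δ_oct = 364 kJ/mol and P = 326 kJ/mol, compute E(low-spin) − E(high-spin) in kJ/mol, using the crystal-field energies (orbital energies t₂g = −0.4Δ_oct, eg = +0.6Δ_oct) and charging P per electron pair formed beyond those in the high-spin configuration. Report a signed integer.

-76

Fe sits in group 8; removing 3 electrons leaves Fe³⁺ with 8 − 3 = 5 d electrons.
High-spin: t₂g³ eg², CFSE = 0.0Δ_oct = 0 kJ/mol.
For low-spin the configuration is t₂g⁵ eg⁰: orbital energy -2.0 × 364 = -728 kJ/mol, and 2 additional pairs relative to high-spin add 652 kJ/mol, giving -76 kJ/mol.
E(LS) − E(HS) = -76 − (0) = -76 kJ/mol.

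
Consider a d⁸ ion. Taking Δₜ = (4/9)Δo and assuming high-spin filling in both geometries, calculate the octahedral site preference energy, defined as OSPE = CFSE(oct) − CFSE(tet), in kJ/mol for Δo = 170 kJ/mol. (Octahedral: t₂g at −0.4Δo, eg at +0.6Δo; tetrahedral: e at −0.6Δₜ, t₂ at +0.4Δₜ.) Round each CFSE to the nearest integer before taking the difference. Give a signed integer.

-144

Octahedral (high-spin): t₂g⁶ eg², CFSE = 6(−0.4) + 2(+0.6) = -1.2Δo = -1.2 × 170 = -204 kJ/mol.
In a tetrahedral site the filling is e⁴ t₂⁴: CFSE(tet) = -0.8Δₜ = -0.8 × (4/9)(170) = -60 kJ/mol.
Subtracting, OSPE = -204 − (-60) = -144 kJ/mol.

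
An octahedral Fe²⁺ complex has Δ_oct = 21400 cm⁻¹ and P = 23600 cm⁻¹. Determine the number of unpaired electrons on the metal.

4

Fe is in group 8, so Fe²⁺ is d⁶ (8 − 2 = 6).
Here Δ_oct < P (21400 < 23600), so the high-spin state is favoured.
Configuration: t2g^4 e_g^2.
Unpaired electrons: 4.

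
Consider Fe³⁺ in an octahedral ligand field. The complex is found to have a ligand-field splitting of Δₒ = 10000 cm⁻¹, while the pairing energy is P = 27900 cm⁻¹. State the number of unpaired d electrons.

5

Group 8 minus oxidation state +3 gives a d⁵ configuration for Fe³⁺.
Since Δₒ = 10000 cm⁻¹ < P = 27900 cm⁻¹, the complex adopts the high-spin configuration.
Configuration: t₂g³ eg².
Unpaired electrons: 5.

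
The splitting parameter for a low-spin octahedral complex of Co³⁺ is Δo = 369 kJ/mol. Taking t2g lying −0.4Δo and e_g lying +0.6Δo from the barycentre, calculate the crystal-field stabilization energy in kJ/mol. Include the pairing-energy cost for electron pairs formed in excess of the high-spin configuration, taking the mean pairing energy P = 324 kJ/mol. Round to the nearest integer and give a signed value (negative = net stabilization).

-238

Co is in group 9, so Co³⁺ is d⁶ (9 − 3 = 6).
Configuration: t2g^6 e_g^0.
The orbital stabilization is -2.4Δo = -2.4 × 369 = -886 kJ/mol.
Relative to high-spin t2g^4 e_g^2 (1 paired), the low-spin configuration has 2 additional pairs, contributing +2 × 324 = +648 kJ/mol.
Net CFSE = -886 + 648 = -238 kJ/mol.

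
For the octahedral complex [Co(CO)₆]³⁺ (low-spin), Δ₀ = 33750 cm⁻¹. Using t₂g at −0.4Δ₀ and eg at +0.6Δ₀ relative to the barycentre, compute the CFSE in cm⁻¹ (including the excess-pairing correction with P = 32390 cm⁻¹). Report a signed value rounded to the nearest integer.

CO is neutral, so the +3 overall charge sits on Co: oxidation state +3.
Group 9 minus oxidation state +3 gives a d⁶ configuration for Co³⁺.
Configuration: t₂g⁶ eg⁰.
CFSE(orbital) = 6×(-0.4Δ₀) + 0×(0.6Δ₀) = -2.4Δ₀; with Δ₀ = 33750 cm⁻¹ that is -81000 cm⁻¹.
High-spin d⁶ would be t₂g⁴ eg² with 1 pair; low-spin has 3, so 2 excess pairs cost +2P = +64780 cm⁻¹.
Net CFSE = -81000 + 64780 = -16220 cm⁻¹.

-16220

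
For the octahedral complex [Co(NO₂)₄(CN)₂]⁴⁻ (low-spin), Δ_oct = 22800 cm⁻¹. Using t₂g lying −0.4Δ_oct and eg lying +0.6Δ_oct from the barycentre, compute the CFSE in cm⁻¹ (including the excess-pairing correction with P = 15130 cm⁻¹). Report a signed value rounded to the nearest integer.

Ligand charges: 4×(-1) from NO₂⁻ and 2×(-1) from CN⁻ sum to -6; with overall charge -4, Co is +2.
Co sits in group 9; removing 2 electrons leaves Co²⁺ with 9 − 2 = 7 d electrons.
Electron filling gives t₂g⁶ eg¹.
Orbital CFSE = 6(-0.4) + 1(0.6) = -1.8Δ_oct = -1.8 × 22800 = -41040 cm⁻¹.
High-spin d⁷ would be t₂g⁵ eg² with 2 pairs; low-spin has 3, so 1 excess pair costs +1P = +15130 cm⁻¹.
Net CFSE = -41040 + 15130 = -25910 cm⁻¹.

-25910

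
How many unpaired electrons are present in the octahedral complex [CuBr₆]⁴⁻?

Each Br⁻ contributes -1; 6 × (-1) = -6. With overall charge -4, Cu is in the +2 oxidation state.
Cu²⁺: group 11, so d-count = 11 − 2 = 9.
For octahedral d⁹ the high- and low-spin configurations coincide.
Configuration: t2g^6 e_g^3, giving 1 unpaired electron.

1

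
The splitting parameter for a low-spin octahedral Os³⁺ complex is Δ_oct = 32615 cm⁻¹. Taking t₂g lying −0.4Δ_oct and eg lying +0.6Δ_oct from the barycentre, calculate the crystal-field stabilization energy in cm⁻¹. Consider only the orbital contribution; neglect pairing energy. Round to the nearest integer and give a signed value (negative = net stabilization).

Os sits in group 8; removing 3 electrons leaves Os³⁺ with 8 − 3 = 5 d electrons.
Electron filling gives t₂g⁵ eg⁰.
The orbital stabilization is -2.0Δ_oct = -2.0 × 32615 = -65230 cm⁻¹.

-65230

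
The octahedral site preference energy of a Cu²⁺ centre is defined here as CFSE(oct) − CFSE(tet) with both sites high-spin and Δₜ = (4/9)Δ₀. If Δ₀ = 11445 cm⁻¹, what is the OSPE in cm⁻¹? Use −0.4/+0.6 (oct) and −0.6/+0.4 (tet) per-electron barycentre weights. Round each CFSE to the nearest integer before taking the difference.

Cu sits in group 11; removing 2 electrons leaves Cu²⁺ with 11 − 2 = 9 d electrons.
Octahedral (high-spin): t2g^6 e_g^3, CFSE = 6(−0.4) + 3(+0.6) = -0.6Δ₀ = -0.6 × 11445 = -6867 cm⁻¹.
Tetrahedral: e^4 t2^5, CFSE = 4(−0.6) + 5(+0.4) = -0.4Δₜ = -0.4 × (4/9) × 11445 = -2035 cm⁻¹.
OSPE = -6867 − (-2035) = -4832 cm⁻¹.

-4832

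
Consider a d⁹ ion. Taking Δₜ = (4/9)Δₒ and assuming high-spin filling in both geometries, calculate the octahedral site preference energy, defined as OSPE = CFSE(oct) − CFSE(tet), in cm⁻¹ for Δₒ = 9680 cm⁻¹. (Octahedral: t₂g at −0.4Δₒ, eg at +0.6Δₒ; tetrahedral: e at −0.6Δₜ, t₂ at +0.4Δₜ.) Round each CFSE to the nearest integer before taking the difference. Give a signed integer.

Octahedral high-spin t2g^6 e_g^3: CFSE = -0.6 × 9680 = -5808 cm⁻¹.
Tetrahedral: e^4 t2^5, CFSE = 4(−0.6) + 5(+0.4) = -0.4Δₜ = -0.4 × (4/9) × 9680 = -1721 cm⁻¹.
OSPE = CFSE(oct) − CFSE(tet) = -5808 − (-1721) = -4087 cm⁻¹.

-4087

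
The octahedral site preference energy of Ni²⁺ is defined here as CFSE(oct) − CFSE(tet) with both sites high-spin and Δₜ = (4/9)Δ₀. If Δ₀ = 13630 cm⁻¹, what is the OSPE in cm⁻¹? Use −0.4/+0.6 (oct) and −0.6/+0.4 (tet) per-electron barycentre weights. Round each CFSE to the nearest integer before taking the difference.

Group 10 minus oxidation state +2 gives a d⁸ configuration for Ni²⁺.
In an octahedral site d⁸ (HS) is t₂g⁶ eg², giving CFSE(oct) = -1.2Δ₀ = -16356 cm⁻¹.
Tetrahedral e⁴ t₂⁴ gives -0.8Δₜ = -0.8 × (4/9) × 13630 = -4846 cm⁻¹.
OSPE = -16356 − (-4846) = -11510 cm⁻¹.

-11510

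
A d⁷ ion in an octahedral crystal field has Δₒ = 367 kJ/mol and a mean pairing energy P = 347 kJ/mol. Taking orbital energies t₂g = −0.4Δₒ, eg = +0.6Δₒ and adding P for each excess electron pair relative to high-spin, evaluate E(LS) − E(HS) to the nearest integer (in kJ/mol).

In the high-spin limit (t₂g⁵ eg²) the orbital term is -0.8Δₒ = -294 kJ/mol, with no excess pairing.
For low-spin the configuration is t₂g⁶ eg¹: orbital energy -1.8 × 367 = -661 kJ/mol, and 1 additional pair relative to high-spin adds 347 kJ/mol, giving -314 kJ/mol.
The difference is -314 − (-294) = -20 kJ/mol, so low-spin lies lower.

-20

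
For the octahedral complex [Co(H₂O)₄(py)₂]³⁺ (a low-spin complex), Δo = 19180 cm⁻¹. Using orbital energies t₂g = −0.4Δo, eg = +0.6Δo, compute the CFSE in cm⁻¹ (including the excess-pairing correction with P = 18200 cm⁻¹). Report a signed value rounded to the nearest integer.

-9632

Ligand charges: 4×(+0) from H₂O and 2×(+0) from py sum to +0; with overall charge +3, Co is +3.
Group 9 minus oxidation state +3 gives a d⁶ configuration for Co³⁺.
Electron filling gives t₂g⁶ eg⁰.
CFSE(orbital) = 6×(-0.4Δo) + 0×(0.6Δo) = -2.4Δo; with Δo = 19180 cm⁻¹ that is -46032 cm⁻¹.
High-spin d⁶ would be t₂g⁴ eg² with 1 pair; low-spin has 3, so 2 excess pairs cost +2P = +36400 cm⁻¹.
Combining: -46032 + 36400 = -9632 cm⁻¹.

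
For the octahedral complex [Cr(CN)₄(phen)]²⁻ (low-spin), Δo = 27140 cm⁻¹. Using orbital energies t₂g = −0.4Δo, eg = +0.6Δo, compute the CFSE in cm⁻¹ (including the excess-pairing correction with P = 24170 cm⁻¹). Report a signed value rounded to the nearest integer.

Ligand charges: 4×(-1) from CN⁻ and 1×(+0) from phen sum to -4; with overall charge -2, Cr is +2.
Cr is in group 6, so Cr²⁺ is d⁴ (6 − 2 = 4).
The d⁴ electrons fill as t₂g⁴ eg⁰.
Orbital CFSE = 4(-0.4) + 0(0.6) = -1.6Δo = -1.6 × 27140 = -43424 cm⁻¹.
High-spin d⁴ would be t₂g³ eg¹ with 0 pairs; low-spin has 1, so 1 excess pair costs +1P = +24170 cm⁻¹.
Overall CFSE = -43424 + 24170 = -19254 cm⁻¹.

-19254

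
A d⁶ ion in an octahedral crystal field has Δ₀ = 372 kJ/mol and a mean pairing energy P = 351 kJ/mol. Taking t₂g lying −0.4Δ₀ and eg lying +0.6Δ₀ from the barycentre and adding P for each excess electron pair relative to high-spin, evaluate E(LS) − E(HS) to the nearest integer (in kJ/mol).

High-spin: t₂g⁴ eg², CFSE = -0.4Δ₀ = -149 kJ/mol.
For low-spin the configuration is t₂g⁶ eg⁰: orbital energy -2.4 × 372 = -893 kJ/mol, and 2 additional pairs relative to high-spin add 702 kJ/mol, giving -191 kJ/mol.
The difference is -191 − (-149) = -42 kJ/mol, so low-spin lies lower.

-42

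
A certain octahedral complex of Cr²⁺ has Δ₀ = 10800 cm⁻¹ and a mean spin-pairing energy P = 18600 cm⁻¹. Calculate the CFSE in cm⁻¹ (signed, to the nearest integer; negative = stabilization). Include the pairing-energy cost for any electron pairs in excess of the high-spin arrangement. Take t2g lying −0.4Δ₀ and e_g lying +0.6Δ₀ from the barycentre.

Cr sits in group 6; removing 2 electrons leaves Cr²⁺ with 6 − 2 = 4 d electrons.
With Δ₀ < P the complex is high-spin.
Configuration: t2g^3 e_g^1.
Orbital CFSE = -0.6Δ₀ = -0.6 × 10800 = -6480 cm⁻¹.
High-spin has no excess pairs, so no pairing correction applies.

-6480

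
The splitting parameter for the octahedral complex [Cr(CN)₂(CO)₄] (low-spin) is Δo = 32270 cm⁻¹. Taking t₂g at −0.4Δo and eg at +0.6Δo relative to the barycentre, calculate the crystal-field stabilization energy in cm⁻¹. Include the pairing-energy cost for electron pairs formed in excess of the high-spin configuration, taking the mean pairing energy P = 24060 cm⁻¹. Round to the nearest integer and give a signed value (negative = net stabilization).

Ligand charges: 2×(-1) from CN⁻ and 4×(+0) from CO sum to -2; with overall charge +0, Cr is +2.
Cr²⁺: group 6, so d-count = 6 − 2 = 4.
Electron filling gives t₂g⁴ eg⁰.
Orbital CFSE = 4(-0.4) + 0(0.6) = -1.6Δo = -1.6 × 32270 = -51632 cm⁻¹.
Pairing penalty: 1 pair vs 0 in the high-spin reference → 1 extra × P = 24060 cm⁻¹.
Net CFSE = -51632 + 24060 = -27572 cm⁻¹.

-27572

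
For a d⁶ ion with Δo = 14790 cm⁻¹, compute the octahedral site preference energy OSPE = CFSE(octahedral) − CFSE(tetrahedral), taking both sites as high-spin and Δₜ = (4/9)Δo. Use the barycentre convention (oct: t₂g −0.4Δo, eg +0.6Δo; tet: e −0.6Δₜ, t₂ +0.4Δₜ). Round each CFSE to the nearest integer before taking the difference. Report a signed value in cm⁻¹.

-1972

In an octahedral site d⁶ (HS) is t₂g⁴ eg², giving CFSE(oct) = -0.4Δo = -5916 cm⁻¹.
In a tetrahedral site the filling is e³ t₂³: CFSE(tet) = -0.6Δₜ = -0.6 × (4/9)(14790) = -3944 cm⁻¹.
OSPE = -5916 − (-3944) = -1972 cm⁻¹.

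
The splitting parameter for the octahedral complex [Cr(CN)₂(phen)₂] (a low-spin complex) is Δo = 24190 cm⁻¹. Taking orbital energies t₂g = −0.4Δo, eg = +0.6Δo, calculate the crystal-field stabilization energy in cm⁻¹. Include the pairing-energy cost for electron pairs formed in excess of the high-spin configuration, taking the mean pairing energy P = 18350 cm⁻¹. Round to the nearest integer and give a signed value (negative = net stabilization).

-20354

Ligand charges: 2×(-1) from CN⁻ and 2×(+0) from phen sum to -2; with overall charge +0, Cr is +2.
Cr²⁺: group 6, so d-count = 6 − 2 = 4.
Electron filling gives t₂g⁴ eg⁰.
CFSE(orbital) = 4×(-0.4Δo) + 0×(0.6Δo) = -1.6Δo; with Δo = 24190 cm⁻¹ that is -38704 cm⁻¹.
High-spin d⁴ would be t₂g³ eg¹ with 0 pairs; low-spin has 1, so 1 excess pair costs +1P = +18350 cm⁻¹.
Net CFSE = -38704 + 18350 = -20354 cm⁻¹.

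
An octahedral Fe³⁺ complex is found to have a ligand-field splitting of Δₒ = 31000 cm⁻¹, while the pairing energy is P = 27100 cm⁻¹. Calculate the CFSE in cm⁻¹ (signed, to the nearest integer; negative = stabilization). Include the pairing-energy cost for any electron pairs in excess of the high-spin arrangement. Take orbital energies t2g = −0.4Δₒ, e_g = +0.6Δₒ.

Fe is in group 8, so Fe³⁺ is d⁵ (8 − 3 = 5).
Since Δₒ = 31000 cm⁻¹ > P = 27100 cm⁻¹, the complex adopts the low-spin configuration.
Configuration: t2g^5 e_g^0.
Orbital CFSE = -2.0Δₒ = -2.0 × 31000 = -62000 cm⁻¹.
Excess pairs vs high-spin: 2 − 0 = 2; pairing cost = +54200 cm⁻¹.
Net CFSE = -62000 + 54200 = -7800 cm⁻¹.

-7800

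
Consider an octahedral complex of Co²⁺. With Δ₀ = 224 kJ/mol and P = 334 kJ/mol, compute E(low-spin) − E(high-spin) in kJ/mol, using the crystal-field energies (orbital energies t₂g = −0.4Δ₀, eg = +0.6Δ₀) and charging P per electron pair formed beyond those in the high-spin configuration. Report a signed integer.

Group 9 minus oxidation state +2 gives a d⁷ configuration for Co²⁺.
In the high-spin limit (t₂g⁵ eg²) the orbital term is -0.8Δ₀ = -179 kJ/mol, with no excess pairing.
For low-spin the configuration is t₂g⁶ eg¹: orbital energy -1.8 × 224 = -403 kJ/mol, and 1 additional pair relative to high-spin adds 334 kJ/mol, giving -69 kJ/mol.
Thus E(LS) − E(HS) = 110 kJ/mol.

110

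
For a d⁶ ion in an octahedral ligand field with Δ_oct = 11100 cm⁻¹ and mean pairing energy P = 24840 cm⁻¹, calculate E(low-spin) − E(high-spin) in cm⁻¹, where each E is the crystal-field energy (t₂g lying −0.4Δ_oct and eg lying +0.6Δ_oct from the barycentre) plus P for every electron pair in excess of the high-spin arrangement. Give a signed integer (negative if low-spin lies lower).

In the high-spin limit (t₂g⁴ eg²) the orbital term is -0.4Δ_oct = -4440 cm⁻¹, with no excess pairing.
Low-spin: t₂g⁶ eg⁰, orbital CFSE = -2.4Δ_oct = -26640 cm⁻¹; plus 2 excess pairs × P = +49680 cm⁻¹; total 23040 cm⁻¹.
The difference is 23040 − (-4440) = 27480 cm⁻¹, so high-spin lies lower.

27480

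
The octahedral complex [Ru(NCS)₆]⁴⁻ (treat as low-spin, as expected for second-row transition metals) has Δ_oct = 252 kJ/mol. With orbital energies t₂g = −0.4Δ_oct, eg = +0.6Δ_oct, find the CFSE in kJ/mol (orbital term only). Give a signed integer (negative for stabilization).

-605

Each NCS⁻ contributes -1; 6 × (-1) = -6. With overall charge -4, Ru is in the +2 oxidation state.
Ru²⁺: group 8, so d-count = 8 − 2 = 6.
Electron filling gives t₂g⁶ eg⁰.
Orbital CFSE = 6(-0.4) + 0(0.6) = -2.4Δ_oct = -2.4 × 252 = -605 kJ/mol.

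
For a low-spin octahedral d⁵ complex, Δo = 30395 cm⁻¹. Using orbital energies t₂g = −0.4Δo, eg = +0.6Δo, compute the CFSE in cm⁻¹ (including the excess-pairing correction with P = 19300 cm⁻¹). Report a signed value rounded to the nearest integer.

-22190

Electron filling gives t₂g⁵ eg⁰.
The orbital stabilization is -2.0Δo = -2.0 × 30395 = -60790 cm⁻¹.
Relative to high-spin t₂g³ eg² (0 paired), the low-spin configuration has 2 additional pairs, contributing +2 × 19300 = +38600 cm⁻¹.
Combining: -60790 + 38600 = -22190 cm⁻¹.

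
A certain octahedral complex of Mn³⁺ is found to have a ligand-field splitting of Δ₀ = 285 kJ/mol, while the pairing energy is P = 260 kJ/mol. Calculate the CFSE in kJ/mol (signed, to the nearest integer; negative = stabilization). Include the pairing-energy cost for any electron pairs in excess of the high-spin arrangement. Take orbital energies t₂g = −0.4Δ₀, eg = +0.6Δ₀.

-196

Mn is in group 7, so Mn³⁺ is d⁴ (7 − 3 = 4).
With Δ₀ > P the complex is low-spin.
Filling d⁴ accordingly: t₂g⁴ eg⁰.
Orbital CFSE = -1.6Δ₀ = -1.6 × 285 = -456 kJ/mol.
Excess pairs vs high-spin: 1 − 0 = 1; pairing cost = +260 kJ/mol.
Net CFSE = -456 + 260 = -196 kJ/mol.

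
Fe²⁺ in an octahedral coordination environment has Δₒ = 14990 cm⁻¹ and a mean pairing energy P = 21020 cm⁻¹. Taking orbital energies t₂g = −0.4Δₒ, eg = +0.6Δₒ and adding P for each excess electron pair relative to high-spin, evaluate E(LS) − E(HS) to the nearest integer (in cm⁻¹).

Fe sits in group 8; removing 2 electrons leaves Fe²⁺ with 8 − 2 = 6 d electrons.
In the high-spin limit (t₂g⁴ eg²) the orbital term is -0.4Δₒ = -5996 cm⁻¹, with no excess pairing.
Low-spin t₂g⁶ eg⁰ gives -2.4Δₒ = -35976 cm⁻¹, but forming 2 extra pairs costs 2P = 42040 cm⁻¹, so E(LS) = -35976 + 42040 = 6064 cm⁻¹.
E(LS) − E(HS) = 6064 − (-5996) = 12060 cm⁻¹.

12060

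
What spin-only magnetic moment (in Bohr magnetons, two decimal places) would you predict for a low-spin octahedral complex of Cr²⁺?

Group 6 minus oxidation state +2 gives a d⁴ configuration for Cr²⁺.
Configuration: t₂g⁴ eg⁰ → 2 unpaired electrons.
μ(spin-only) = √[2(2+2)] = √8 ≈ 2.83 Bohr magnetons.

2.83 Bohr magnetons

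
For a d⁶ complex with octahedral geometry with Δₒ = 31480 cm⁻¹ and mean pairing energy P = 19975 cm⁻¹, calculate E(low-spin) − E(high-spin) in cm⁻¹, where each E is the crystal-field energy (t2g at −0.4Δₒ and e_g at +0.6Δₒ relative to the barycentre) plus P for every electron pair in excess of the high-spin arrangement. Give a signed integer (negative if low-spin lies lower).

-23010

In the high-spin limit (t2g^4 e_g^2) the orbital term is -0.4Δₒ = -12592 cm⁻¹, with no excess pairing.
Low-spin: t2g^6 e_g^0, orbital CFSE = -2.4Δₒ = -75552 cm⁻¹; plus 2 excess pairs × P = +39950 cm⁻¹; total -35602 cm⁻¹.
Thus E(LS) − E(HS) = -23010 cm⁻¹.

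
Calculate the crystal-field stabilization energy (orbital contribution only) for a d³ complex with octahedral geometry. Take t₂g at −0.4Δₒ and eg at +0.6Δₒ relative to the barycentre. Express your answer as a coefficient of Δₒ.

Configuration: t₂g³ eg⁰.
CFSE = 3(-0.4Δₒ) + 0(0.6Δₒ) = -1.2Δₒ + 0.0Δₒ = -1.2Δₒ.

-1.2 Δₒ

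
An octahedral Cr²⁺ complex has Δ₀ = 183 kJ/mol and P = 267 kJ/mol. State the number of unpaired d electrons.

Cr sits in group 6; removing 2 electrons leaves Cr²⁺ with 6 − 2 = 4 d electrons.
Δ₀ < P, so pairing is avoided: the ground state is high-spin.
Configuration: t₂g³ eg¹.
Unpaired electrons: 4.

4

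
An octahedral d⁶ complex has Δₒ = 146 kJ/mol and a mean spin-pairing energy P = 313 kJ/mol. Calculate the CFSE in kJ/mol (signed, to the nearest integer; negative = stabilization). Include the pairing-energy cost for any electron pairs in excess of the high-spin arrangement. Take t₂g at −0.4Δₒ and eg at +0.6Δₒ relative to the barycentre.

-58

Since Δₒ = 146 kJ/mol < P = 313 kJ/mol, the complex adopts the high-spin configuration.
That gives t₂g⁴ eg².
Orbital CFSE = -0.4Δₒ = -0.4 × 146 = -58 kJ/mol.
High-spin has no excess pairs, so no pairing correction applies.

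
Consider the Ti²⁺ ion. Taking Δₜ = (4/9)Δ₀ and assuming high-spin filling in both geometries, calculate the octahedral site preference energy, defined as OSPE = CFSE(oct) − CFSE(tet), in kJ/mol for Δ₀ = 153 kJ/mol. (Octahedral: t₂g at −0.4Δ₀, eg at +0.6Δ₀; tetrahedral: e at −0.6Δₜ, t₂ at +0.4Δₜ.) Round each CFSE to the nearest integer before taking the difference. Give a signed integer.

-40

Ti sits in group 4; removing 2 electrons leaves Ti²⁺ with 4 − 2 = 2 d electrons.
In an octahedral site d² (HS) is t₂g² eg⁰, giving CFSE(oct) = -0.8Δ₀ = -122 kJ/mol.
In a tetrahedral site the filling is e² t₂⁰: CFSE(tet) = -1.2Δₜ = -1.2 × (4/9)(153) = -82 kJ/mol.
Subtracting, OSPE = -122 − (-82) = -40 kJ/mol.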